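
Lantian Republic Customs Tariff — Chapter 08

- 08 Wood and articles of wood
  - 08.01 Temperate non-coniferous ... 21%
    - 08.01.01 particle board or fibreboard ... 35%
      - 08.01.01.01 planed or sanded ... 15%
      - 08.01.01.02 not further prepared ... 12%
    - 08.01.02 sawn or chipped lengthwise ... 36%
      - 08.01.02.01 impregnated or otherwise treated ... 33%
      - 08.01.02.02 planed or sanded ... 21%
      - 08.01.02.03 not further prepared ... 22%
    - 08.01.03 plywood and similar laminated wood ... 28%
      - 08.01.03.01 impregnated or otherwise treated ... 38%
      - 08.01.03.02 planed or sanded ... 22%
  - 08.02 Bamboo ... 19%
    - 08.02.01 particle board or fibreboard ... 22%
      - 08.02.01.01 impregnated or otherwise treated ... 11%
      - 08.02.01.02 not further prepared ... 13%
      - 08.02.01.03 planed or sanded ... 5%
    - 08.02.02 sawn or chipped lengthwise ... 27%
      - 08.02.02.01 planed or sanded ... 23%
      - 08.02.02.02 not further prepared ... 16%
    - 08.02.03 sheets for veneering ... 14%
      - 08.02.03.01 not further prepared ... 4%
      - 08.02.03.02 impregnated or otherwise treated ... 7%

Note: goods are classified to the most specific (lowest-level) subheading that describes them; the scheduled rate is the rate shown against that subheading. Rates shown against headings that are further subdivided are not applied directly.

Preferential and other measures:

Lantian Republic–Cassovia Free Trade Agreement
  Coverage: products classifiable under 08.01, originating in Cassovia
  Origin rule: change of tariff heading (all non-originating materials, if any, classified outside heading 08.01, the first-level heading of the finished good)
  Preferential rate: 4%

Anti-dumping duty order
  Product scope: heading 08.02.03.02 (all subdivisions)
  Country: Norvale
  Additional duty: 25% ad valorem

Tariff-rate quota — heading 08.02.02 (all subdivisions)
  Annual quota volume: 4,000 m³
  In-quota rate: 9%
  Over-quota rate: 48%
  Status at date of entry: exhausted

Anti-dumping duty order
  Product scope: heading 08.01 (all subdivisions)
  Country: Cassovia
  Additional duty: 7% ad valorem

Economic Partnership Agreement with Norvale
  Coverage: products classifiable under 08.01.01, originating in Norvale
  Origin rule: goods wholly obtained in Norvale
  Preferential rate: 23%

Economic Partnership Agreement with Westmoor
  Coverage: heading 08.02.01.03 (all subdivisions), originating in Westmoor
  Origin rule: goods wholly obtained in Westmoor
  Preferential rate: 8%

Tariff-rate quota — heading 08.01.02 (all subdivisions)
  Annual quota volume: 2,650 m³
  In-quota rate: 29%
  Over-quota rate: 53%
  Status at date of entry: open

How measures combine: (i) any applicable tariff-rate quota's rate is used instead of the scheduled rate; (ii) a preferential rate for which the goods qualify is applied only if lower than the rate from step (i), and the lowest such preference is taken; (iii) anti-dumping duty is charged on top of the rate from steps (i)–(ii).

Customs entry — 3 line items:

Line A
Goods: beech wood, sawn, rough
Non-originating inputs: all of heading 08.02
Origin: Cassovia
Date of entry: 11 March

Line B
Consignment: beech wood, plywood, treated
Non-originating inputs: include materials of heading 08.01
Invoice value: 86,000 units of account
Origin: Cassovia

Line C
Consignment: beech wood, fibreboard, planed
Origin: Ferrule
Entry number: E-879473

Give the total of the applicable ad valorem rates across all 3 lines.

Line A: beech → 08.01; sawn → 08.01.02; rough → 08.01.02.03. Scheduled 22%. quota on 08.01.02 open → in-quota 29%; Cassovia agreement on 08.01: CTH met → 4% available; preferential 4%; anti-dumping (Cassovia, 08.01): +7%; total 4% + 7% = 11%. → 11%.
Line B: beech → 08.01; plywood → 08.01.03; treated → 08.01.03.01. Scheduled 38%. Cassovia agreement on 08.01: CTH not met; anti-dumping (Cassovia, 08.01): +7%; total 38% + 7% = 45%. → 45%.
Line C: beech → 08.01; fibreboard → 08.01.01; planed → 08.01.01.01. Scheduled 15%. No special measure applies. → 15%.
Sum: 11% + 45% + 15% = 71%.

71%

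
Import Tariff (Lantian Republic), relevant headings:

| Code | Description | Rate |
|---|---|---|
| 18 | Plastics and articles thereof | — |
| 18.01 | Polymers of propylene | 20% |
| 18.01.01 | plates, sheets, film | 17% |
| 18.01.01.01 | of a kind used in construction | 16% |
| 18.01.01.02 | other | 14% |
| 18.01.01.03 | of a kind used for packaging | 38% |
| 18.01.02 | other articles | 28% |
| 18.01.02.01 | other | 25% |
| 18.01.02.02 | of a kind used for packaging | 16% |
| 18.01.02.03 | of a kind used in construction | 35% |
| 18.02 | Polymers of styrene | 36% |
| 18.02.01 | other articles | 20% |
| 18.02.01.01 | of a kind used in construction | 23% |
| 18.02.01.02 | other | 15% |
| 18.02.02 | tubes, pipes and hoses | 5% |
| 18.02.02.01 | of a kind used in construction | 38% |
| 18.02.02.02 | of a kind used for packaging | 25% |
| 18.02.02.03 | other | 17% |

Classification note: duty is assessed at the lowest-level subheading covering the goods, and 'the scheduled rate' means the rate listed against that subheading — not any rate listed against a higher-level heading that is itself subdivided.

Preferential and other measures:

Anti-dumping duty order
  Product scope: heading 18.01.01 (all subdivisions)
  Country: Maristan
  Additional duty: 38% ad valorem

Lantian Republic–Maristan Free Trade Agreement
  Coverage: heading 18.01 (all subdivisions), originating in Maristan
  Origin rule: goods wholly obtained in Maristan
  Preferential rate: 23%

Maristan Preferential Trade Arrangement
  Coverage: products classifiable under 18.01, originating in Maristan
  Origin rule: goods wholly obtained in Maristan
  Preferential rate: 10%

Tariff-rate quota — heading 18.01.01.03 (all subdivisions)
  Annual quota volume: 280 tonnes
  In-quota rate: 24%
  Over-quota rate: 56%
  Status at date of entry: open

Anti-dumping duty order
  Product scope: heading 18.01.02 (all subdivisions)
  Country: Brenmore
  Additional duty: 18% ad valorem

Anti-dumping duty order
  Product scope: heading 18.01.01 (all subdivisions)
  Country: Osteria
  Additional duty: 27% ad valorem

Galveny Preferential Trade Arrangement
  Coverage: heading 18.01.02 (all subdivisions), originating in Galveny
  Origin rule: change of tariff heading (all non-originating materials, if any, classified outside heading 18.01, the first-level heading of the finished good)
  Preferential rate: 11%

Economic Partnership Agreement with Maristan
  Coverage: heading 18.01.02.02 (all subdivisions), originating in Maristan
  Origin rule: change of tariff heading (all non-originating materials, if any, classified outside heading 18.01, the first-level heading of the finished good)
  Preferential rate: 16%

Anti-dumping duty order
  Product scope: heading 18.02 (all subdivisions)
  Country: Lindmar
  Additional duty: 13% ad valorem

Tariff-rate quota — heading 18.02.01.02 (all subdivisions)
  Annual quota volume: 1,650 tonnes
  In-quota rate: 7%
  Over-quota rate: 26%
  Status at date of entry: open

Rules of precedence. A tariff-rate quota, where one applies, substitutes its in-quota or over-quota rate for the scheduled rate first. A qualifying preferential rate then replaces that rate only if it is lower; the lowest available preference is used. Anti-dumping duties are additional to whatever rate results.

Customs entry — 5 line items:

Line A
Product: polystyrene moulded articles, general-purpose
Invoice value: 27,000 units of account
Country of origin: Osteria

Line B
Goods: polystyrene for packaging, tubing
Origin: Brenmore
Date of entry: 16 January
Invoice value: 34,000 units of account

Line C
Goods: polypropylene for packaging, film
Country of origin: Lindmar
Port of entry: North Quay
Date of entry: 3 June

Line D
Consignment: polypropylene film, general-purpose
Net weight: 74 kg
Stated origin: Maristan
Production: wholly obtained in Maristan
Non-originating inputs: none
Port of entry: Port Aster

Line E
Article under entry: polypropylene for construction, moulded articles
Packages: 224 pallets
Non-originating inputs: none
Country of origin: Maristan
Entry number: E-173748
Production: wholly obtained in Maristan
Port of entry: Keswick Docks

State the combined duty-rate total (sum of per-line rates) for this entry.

114%

Line A: polystyrene → 18.02; moulded articles → 18.02.01; general-purpose → 18.02.01.02. Scheduled 15%. quota on 18.02.01.02 open → in-quota 7%. → 7%.
Line B: polystyrene → 18.02; tubing → 18.02.02; for packaging → 18.02.02.02. Scheduled 25%. No special measure applies. → 25%.
Line C: polypropylene → 18.01; film → 18.01.01; for packaging → 18.01.01.03. Scheduled 38%. quota on 18.01.01.03 open → in-quota 24%. → 24%.
Line D: polypropylene → 18.01; film → 18.01.01; general-purpose → 18.01.01.02. Scheduled 14%. Maristan agreement on 18.01: wholly obtained → 23% available; Maristan agreement on 18.01: wholly obtained → 10% available; Maristan agreement on 18.01.02.02: 18.01.01.02 not covered; preferential 10%; anti-dumping (Maristan, 18.01.01): +38%; total 10% + 38% = 48%. → 48%.
Line E: polypropylene → 18.01; moulded articles → 18.01.02; for construction → 18.01.02.03. Scheduled 35%. Maristan agreement on 18.01: wholly obtained → 23% available; Maristan agreement on 18.01: wholly obtained → 10% available; Maristan agreement on 18.01.02.02: 18.01.02.03 not covered; preferential 10%. → 10%.
Sum: 7% + 25% + 24% + 48% + 10% = 114%.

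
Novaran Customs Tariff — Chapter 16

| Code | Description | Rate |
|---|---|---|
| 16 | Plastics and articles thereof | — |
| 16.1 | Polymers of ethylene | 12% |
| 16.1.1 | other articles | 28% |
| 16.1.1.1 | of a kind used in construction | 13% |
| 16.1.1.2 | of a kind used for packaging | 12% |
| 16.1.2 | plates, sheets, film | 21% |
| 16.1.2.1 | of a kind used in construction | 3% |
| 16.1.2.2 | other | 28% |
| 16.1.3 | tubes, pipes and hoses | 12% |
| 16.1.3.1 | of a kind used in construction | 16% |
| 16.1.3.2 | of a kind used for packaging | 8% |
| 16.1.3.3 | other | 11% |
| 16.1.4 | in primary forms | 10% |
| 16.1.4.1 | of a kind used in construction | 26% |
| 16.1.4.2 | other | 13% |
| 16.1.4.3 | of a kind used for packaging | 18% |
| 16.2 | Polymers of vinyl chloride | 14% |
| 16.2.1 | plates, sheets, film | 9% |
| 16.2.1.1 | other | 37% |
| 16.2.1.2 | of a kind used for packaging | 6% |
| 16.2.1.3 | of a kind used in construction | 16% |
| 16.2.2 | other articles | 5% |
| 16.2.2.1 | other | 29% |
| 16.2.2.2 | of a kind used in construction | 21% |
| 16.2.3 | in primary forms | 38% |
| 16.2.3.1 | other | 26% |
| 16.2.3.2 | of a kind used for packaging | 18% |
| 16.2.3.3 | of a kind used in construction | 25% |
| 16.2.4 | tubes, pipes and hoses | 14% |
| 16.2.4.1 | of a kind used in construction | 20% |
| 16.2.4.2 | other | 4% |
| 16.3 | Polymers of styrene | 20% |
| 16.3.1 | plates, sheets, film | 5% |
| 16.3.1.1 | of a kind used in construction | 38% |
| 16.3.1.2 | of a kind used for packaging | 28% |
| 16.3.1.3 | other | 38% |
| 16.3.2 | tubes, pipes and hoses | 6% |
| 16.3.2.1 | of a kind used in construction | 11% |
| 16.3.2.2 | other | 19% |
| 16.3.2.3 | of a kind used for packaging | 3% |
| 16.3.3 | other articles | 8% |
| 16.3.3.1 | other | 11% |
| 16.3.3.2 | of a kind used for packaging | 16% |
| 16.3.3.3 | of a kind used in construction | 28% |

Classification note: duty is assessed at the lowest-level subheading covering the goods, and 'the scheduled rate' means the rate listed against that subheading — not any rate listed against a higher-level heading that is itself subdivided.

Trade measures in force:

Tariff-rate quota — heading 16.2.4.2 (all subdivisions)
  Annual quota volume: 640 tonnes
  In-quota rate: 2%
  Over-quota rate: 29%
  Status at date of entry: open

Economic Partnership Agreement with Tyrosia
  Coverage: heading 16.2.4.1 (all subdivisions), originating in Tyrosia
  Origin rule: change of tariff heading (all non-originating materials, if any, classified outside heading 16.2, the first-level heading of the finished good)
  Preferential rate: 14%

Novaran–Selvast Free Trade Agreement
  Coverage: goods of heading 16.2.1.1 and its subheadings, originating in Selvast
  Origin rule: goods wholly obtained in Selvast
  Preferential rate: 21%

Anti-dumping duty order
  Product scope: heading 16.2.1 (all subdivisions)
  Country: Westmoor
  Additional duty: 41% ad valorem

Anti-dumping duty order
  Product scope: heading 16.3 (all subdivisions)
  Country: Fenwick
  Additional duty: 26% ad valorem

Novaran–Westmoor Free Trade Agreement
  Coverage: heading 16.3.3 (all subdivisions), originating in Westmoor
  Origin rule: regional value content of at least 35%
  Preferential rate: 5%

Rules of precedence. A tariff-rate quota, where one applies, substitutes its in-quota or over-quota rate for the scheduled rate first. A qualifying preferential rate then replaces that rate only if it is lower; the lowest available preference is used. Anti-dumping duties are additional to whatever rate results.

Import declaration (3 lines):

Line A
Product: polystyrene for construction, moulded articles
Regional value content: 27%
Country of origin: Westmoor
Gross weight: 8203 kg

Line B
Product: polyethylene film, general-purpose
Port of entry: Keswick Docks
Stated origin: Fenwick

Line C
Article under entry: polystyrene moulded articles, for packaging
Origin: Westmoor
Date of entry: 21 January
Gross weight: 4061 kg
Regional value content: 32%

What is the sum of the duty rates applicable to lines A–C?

Line A: polystyrene → 16.3; moulded articles → 16.3.3; for construction → 16.3.3.3. Scheduled 28%. Westmoor agreement on 16.3.3: RVC < 35%. → 28%.
Line B: polyethylene → 16.1; film → 16.1.2; general-purpose → 16.1.2.2. Scheduled 28%. No special measure applies. → 28%.
Line C: polystyrene → 16.3; moulded articles → 16.3.3; for packaging → 16.3.3.2. Scheduled 16%. Westmoor agreement on 16.3.3: RVC < 35%. → 16%.
Sum: 28% + 28% + 16% = 72%.

72%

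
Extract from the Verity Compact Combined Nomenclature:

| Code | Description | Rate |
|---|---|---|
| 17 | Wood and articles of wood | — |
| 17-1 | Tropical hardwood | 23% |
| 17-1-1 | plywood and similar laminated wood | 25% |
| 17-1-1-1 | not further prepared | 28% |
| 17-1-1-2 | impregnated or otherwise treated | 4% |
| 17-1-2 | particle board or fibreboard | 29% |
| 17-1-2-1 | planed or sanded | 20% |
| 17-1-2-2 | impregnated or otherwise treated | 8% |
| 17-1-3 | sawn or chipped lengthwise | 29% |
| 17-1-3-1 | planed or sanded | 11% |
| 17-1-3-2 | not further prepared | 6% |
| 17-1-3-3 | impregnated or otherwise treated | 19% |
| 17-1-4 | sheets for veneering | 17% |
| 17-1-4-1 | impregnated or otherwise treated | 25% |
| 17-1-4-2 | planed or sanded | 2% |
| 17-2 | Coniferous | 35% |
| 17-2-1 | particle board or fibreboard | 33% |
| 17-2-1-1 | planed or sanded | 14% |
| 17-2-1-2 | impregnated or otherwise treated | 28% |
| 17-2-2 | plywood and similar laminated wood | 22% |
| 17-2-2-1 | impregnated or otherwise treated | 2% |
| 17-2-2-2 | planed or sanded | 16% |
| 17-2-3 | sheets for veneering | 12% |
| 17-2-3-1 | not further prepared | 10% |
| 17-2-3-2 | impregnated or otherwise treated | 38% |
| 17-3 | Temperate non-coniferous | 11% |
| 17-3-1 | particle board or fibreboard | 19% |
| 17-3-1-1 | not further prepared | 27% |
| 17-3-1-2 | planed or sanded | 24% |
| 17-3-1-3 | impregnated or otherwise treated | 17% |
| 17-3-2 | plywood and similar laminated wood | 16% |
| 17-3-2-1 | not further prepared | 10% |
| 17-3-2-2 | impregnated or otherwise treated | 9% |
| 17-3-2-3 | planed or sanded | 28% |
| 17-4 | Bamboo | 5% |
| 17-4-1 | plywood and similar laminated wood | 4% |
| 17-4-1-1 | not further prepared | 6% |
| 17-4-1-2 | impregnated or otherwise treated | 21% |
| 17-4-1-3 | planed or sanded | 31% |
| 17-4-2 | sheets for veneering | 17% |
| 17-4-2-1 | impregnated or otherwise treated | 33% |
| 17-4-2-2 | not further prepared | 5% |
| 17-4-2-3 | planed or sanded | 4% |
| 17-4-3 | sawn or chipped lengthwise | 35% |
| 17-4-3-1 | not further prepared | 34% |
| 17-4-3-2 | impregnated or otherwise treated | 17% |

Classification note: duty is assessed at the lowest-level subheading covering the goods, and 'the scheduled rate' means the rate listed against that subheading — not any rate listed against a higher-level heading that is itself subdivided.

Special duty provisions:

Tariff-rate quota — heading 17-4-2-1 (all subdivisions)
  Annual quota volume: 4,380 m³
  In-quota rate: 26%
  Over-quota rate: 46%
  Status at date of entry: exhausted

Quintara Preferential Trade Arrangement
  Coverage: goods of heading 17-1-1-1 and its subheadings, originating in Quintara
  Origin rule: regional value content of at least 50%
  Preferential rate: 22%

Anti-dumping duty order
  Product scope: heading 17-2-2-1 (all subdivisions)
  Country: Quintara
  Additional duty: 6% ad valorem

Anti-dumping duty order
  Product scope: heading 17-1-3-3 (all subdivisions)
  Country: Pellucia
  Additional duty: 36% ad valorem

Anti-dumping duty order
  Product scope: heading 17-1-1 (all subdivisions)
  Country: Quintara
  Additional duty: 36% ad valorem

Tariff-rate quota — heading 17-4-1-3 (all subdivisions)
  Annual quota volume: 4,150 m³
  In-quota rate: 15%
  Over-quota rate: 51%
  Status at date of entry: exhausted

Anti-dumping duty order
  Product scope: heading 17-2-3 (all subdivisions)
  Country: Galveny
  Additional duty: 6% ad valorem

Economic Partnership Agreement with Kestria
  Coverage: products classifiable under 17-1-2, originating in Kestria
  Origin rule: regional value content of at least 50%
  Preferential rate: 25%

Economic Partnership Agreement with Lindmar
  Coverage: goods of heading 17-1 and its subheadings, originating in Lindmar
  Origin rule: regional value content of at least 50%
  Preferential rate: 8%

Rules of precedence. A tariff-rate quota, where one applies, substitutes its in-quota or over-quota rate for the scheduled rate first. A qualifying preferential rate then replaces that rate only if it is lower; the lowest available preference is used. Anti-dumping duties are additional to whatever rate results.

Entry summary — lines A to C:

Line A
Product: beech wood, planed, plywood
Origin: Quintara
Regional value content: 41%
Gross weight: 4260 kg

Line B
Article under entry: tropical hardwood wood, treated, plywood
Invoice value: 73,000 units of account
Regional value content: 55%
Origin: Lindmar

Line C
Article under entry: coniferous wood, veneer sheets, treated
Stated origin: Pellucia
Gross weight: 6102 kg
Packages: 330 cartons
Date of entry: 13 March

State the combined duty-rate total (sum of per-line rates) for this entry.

Line A: beech → 17-3; plywood → 17-3-2; planed → 17-3-2-3. Scheduled 28%. Quintara agreement on 17-1-1-1: 17-3-2-3 not covered. → 28%.
Line B: tropical hardwood → 17-1; plywood → 17-1-1; treated → 17-1-1-2. Scheduled 4%. Lindmar agreement on 17-1: RVC ≥ 50% → 8% available; preference 8% not lower than 4% → no reduction. → 4%.
Line C: coniferous → 17-2; veneer sheets → 17-2-3; treated → 17-2-3-2. Scheduled 38%. No special measure applies. → 38%.
Sum: 28% + 4% + 38% = 70%.

70%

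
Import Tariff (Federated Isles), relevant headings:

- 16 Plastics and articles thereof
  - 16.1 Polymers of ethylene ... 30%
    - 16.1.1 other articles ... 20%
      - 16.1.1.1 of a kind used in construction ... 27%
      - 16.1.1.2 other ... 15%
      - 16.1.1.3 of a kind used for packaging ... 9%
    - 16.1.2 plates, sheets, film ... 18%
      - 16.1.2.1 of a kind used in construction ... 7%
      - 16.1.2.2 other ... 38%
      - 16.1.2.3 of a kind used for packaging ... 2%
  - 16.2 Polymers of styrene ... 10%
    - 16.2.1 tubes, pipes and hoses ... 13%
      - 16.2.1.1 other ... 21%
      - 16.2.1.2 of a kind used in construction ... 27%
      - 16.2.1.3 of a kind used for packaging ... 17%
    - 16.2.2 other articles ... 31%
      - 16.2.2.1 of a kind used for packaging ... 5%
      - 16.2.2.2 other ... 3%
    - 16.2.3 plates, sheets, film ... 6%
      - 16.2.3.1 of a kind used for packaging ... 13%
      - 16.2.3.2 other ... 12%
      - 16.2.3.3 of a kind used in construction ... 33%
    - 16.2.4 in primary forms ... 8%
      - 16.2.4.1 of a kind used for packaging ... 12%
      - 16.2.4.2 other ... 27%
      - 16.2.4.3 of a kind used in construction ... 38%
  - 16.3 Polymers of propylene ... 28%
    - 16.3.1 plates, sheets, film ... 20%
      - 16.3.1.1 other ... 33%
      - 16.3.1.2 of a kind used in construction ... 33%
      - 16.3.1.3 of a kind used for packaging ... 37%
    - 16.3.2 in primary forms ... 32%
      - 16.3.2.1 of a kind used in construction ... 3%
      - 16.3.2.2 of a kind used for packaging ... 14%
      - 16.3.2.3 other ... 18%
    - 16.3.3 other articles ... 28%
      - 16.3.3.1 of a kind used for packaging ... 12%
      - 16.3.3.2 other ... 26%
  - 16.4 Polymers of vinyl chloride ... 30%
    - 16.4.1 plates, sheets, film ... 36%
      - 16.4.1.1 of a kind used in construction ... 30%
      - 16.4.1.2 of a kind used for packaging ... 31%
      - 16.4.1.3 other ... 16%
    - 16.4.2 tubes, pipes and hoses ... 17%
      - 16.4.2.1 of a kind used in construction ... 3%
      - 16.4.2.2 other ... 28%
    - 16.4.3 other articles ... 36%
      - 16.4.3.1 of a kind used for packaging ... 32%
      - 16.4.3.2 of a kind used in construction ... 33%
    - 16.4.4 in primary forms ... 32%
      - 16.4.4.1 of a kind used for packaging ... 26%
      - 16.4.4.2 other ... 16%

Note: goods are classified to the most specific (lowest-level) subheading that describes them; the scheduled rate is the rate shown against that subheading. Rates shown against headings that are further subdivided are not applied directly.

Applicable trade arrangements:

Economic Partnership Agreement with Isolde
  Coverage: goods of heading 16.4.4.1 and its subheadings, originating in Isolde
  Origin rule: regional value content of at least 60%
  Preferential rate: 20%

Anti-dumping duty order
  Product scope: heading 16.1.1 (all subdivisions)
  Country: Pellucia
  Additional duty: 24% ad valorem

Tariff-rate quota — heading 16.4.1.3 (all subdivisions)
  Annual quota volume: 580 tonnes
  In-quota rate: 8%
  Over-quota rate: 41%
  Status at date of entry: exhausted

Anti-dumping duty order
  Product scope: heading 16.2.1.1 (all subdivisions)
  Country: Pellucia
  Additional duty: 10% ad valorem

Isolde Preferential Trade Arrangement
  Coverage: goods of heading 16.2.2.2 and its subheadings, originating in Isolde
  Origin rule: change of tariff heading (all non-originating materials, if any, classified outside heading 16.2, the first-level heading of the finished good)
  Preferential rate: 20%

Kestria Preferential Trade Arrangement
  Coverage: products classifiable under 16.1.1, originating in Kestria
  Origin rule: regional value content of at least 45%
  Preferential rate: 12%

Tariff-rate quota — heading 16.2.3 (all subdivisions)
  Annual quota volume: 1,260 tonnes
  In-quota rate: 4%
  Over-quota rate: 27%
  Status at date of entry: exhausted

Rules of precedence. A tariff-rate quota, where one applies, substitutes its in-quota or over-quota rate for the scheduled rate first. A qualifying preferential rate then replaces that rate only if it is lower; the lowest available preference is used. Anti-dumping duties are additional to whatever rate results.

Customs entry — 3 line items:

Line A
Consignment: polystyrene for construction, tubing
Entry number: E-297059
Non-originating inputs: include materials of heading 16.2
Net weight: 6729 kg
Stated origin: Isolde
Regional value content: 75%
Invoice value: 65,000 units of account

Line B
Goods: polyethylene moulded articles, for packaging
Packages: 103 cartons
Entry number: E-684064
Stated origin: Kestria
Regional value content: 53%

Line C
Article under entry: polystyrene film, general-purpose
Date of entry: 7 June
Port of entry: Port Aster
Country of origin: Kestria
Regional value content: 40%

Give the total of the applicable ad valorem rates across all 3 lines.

Line A: polystyrene → 16.2; tubing → 16.2.1; for construction → 16.2.1.2. Scheduled 27%. Isolde agreement on 16.4.4.1: 16.2.1.2 not covered; Isolde agreement on 16.2.2.2: 16.2.1.2 not covered. → 27%.
Line B: polyethylene → 16.1; moulded articles → 16.1.1; for packaging → 16.1.1.3. Scheduled 9%. Kestria agreement on 16.1.1: RVC ≥ 45% → 12% available; preference 12% not lower than 9% → no reduction. → 9%.
Line C: polystyrene → 16.2; film → 16.2.3; general-purpose → 16.2.3.2. Scheduled 12%. quota on 16.2.3 exhausted → over-quota 27%; Kestria agreement on 16.1.1: 16.2.3.2 not covered. → 27%.
Sum: 27% + 9% + 27% = 63%.

63%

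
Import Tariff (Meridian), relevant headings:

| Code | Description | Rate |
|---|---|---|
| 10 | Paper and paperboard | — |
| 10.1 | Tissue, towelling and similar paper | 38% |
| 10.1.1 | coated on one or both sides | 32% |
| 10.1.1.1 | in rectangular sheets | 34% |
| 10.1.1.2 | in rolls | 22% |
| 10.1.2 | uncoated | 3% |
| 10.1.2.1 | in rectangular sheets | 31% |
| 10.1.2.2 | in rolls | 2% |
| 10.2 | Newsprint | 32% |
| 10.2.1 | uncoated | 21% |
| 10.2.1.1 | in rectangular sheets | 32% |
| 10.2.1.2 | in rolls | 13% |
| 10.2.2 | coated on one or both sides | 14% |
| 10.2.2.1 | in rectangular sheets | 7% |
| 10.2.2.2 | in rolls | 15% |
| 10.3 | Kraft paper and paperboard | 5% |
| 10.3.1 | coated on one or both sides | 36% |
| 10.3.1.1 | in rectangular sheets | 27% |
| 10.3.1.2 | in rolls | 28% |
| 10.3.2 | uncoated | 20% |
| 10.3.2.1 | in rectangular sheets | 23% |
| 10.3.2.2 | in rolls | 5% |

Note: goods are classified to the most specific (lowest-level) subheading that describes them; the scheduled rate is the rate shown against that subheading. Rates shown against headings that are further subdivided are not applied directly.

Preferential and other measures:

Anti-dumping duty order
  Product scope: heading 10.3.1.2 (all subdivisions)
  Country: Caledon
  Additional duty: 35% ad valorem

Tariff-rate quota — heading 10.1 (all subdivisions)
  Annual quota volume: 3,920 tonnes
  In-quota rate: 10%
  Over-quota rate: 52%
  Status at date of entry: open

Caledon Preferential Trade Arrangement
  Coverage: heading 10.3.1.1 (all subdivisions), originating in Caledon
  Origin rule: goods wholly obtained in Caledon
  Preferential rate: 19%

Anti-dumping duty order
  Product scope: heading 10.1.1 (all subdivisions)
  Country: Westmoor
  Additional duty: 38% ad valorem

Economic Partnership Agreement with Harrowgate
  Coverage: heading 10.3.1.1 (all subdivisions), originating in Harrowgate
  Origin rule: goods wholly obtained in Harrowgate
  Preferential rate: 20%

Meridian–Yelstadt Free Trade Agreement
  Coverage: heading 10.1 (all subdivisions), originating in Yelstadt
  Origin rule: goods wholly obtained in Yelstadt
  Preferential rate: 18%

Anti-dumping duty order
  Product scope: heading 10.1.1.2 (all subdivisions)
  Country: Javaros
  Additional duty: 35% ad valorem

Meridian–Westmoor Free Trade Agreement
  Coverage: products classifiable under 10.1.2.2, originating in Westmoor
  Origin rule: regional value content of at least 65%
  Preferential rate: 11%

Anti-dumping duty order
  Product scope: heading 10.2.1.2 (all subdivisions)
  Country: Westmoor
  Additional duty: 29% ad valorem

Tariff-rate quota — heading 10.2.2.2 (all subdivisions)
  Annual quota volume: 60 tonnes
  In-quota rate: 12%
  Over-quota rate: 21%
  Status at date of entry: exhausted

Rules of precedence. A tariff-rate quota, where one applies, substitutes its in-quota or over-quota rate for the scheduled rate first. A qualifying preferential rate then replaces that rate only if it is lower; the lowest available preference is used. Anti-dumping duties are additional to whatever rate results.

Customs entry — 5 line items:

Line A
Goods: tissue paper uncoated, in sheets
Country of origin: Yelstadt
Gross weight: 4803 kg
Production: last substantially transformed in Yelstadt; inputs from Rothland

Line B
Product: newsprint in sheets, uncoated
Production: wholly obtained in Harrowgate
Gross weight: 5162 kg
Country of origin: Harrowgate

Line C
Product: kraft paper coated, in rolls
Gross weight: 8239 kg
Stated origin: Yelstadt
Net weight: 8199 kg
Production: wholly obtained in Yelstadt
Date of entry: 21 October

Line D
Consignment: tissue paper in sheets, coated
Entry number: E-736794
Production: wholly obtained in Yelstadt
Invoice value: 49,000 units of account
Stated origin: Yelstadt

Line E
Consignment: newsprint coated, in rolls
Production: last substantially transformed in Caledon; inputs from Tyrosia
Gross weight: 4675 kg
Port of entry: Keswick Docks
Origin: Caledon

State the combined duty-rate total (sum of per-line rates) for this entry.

Line A: tissue paper → 10.1; uncoated → 10.1.2; in sheets → 10.1.2.1. Scheduled 31%. quota on 10.1 open → in-quota 10%; Yelstadt agreement on 10.1: not wholly obtained. → 10%.
Line B: newsprint → 10.2; uncoated → 10.2.1; in sheets → 10.2.1.1. Scheduled 32%. Harrowgate agreement on 10.3.1.1: 10.2.1.1 not covered. → 32%.
Line C: kraft paper → 10.3; coated → 10.3.1; in rolls → 10.3.1.2. Scheduled 28%. Yelstadt agreement on 10.1: 10.3.1.2 not covered. → 28%.
Line D: tissue paper → 10.1; coated → 10.1.1; in sheets → 10.1.1.1. Scheduled 34%. quota on 10.1 open → in-quota 10%; Yelstadt agreement on 10.1: wholly obtained → 18% available; preference 18% not lower than 10% → no reduction. → 10%.
Line E: newsprint → 10.2; coated → 10.2.2; in rolls → 10.2.2.2. Scheduled 15%. quota on 10.2.2.2 exhausted → over-quota 21%; Caledon agreement on 10.3.1.1: 10.2.2.2 not covered. → 21%.
Sum: 10% + 32% + 28% + 10% + 21% = 101%.

101%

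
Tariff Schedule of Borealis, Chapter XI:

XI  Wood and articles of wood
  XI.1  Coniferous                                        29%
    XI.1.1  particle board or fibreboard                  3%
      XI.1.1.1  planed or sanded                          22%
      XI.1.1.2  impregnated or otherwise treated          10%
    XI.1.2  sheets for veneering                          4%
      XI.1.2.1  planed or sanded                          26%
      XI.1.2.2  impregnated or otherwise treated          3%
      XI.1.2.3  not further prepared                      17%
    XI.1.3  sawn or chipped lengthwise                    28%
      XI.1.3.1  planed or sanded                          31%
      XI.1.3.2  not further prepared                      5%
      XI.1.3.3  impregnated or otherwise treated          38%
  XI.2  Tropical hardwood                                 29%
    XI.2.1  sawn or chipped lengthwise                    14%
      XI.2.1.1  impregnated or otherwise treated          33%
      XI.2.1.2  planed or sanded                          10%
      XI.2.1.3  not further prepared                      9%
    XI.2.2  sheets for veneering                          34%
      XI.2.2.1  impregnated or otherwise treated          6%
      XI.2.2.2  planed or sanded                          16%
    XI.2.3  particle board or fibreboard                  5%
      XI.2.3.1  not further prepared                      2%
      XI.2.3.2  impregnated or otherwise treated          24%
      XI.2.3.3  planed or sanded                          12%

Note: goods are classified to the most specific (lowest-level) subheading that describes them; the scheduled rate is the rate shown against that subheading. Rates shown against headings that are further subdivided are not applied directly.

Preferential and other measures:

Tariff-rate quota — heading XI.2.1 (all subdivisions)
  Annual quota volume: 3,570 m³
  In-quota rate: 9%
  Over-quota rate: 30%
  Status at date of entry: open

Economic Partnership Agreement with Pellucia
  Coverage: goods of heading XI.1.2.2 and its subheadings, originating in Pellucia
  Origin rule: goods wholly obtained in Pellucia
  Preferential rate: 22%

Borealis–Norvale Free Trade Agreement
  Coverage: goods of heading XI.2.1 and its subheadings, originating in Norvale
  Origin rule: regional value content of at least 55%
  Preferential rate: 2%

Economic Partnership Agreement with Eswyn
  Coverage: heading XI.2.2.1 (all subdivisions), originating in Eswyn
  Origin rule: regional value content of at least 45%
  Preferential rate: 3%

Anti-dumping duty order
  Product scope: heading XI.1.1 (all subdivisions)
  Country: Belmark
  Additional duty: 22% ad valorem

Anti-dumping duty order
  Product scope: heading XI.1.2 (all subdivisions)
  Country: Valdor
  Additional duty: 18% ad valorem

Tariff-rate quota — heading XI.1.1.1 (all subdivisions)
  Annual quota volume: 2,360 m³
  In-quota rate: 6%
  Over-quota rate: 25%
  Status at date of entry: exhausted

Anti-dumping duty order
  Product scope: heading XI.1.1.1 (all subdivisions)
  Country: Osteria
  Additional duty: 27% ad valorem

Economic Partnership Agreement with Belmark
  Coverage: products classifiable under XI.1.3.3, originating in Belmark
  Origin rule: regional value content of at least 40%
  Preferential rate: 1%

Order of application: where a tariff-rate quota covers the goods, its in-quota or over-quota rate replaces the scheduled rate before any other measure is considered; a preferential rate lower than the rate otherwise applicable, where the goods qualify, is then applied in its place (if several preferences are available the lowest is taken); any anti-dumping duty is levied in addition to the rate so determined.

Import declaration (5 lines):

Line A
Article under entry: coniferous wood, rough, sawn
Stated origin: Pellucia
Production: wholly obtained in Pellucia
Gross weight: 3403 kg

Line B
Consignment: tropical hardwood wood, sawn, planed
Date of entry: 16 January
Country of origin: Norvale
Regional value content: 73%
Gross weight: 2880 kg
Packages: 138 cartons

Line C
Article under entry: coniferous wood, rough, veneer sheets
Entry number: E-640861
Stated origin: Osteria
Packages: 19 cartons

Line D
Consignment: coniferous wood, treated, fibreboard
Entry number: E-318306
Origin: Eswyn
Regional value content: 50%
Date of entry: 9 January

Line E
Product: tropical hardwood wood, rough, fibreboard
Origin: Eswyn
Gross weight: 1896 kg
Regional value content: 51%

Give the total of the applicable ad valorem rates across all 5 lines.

Line A: coniferous → XI.1; sawn → XI.1.3; rough → XI.1.3.2. Scheduled 5%. Pellucia agreement on XI.1.2.2: XI.1.3.2 not covered. → 5%.
Line B: tropical hardwood → XI.2; sawn → XI.2.1; planed → XI.2.1.2. Scheduled 10%. quota on XI.2.1 open → in-quota 9%; Norvale agreement on XI.2.1: RVC ≥ 55% → 2% available; preferential 2%. → 2%.
Line C: coniferous → XI.1; veneer sheets → XI.1.2; rough → XI.1.2.3. Scheduled 17%. No special measure applies. → 17%.
Line D: coniferous → XI.1; fibreboard → XI.1.1; treated → XI.1.1.2. Scheduled 10%. Eswyn agreement on XI.2.2.1: XI.1.1.2 not covered. → 10%.
Line E: tropical hardwood → XI.2; fibreboard → XI.2.3; rough → XI.2.3.1. Scheduled 2%. Eswyn agreement on XI.2.2.1: XI.2.3.1 not covered. → 2%.
Sum: 5% + 2% + 17% + 10% + 2% = 36%.

36%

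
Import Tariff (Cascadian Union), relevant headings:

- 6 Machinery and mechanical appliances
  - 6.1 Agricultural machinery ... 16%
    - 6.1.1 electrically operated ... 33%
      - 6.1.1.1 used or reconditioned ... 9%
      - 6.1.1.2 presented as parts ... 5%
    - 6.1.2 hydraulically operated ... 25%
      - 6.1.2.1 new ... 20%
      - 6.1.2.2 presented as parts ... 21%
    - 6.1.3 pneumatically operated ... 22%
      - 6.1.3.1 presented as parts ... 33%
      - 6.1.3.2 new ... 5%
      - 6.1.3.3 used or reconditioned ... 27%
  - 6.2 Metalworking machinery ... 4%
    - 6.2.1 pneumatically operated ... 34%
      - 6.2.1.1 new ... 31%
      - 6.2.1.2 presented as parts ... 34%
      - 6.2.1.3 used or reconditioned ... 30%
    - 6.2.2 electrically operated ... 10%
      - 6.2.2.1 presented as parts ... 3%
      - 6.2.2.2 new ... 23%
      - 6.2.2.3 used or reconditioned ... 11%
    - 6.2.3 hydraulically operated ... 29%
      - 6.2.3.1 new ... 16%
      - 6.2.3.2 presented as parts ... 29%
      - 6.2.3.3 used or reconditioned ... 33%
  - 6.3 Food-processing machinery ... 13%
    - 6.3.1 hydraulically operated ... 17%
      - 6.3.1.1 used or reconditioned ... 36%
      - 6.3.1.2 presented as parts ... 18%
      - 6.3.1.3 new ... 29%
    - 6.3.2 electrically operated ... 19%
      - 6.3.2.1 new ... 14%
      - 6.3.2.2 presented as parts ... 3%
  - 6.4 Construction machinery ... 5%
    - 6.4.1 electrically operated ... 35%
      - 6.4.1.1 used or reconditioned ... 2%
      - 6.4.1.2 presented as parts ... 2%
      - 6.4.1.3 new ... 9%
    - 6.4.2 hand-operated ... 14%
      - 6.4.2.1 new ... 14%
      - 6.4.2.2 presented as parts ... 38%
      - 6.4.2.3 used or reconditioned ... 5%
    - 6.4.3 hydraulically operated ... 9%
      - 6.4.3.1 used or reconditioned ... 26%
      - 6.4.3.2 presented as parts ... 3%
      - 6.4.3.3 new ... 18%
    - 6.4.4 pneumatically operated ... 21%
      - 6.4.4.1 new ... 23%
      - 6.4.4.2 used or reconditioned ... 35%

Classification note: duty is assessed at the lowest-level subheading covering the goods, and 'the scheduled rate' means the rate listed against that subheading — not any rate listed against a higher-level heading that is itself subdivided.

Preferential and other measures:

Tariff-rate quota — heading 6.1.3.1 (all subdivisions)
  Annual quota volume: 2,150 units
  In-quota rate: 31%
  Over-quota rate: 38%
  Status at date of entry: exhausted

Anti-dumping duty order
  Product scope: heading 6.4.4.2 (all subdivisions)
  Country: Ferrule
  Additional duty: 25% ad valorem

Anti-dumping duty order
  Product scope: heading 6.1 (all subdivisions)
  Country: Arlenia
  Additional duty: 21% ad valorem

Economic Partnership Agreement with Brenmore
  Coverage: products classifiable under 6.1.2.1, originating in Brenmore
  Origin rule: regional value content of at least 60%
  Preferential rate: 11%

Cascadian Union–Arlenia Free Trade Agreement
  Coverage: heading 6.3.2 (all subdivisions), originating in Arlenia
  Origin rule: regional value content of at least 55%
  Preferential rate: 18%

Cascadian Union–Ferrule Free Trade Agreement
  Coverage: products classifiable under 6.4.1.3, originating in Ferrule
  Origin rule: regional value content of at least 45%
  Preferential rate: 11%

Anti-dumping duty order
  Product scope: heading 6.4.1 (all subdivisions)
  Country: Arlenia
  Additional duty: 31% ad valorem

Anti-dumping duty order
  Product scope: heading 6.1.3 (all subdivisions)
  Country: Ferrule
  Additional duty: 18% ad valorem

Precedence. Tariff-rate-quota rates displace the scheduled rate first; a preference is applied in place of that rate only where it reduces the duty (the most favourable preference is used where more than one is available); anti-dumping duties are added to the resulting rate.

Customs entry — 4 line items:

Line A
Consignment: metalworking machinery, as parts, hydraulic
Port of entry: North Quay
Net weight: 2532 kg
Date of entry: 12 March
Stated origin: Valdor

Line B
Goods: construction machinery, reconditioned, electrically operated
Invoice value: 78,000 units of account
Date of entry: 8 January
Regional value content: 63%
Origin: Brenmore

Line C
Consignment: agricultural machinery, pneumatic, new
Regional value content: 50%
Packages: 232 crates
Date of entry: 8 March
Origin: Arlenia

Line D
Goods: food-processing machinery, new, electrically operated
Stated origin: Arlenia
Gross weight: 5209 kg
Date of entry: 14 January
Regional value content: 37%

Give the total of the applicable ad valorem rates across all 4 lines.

Line A: metalworking → 6.2; hydraulic → 6.2.3; as parts → 6.2.3.2. Scheduled 29%. No special measure applies. → 29%.
Line B: construction → 6.4; electrically operated → 6.4.1; reconditioned → 6.4.1.1. Scheduled 2%. Brenmore agreement on 6.1.2.1: 6.4.1.1 not covered. → 2%.
Line C: agricultural → 6.1; pneumatic → 6.1.3; new → 6.1.3.2. Scheduled 5%. Arlenia agreement on 6.3.2: 6.1.3.2 not covered; anti-dumping (Arlenia, 6.1): +21%; total 5% + 21% = 26%. → 26%.
Line D: food-processing → 6.3; electrically operated → 6.3.2; new → 6.3.2.1. Scheduled 14%. Arlenia agreement on 6.3.2: RVC < 55%. → 14%.
Sum: 29% + 2% + 26% + 14% = 71%.

71%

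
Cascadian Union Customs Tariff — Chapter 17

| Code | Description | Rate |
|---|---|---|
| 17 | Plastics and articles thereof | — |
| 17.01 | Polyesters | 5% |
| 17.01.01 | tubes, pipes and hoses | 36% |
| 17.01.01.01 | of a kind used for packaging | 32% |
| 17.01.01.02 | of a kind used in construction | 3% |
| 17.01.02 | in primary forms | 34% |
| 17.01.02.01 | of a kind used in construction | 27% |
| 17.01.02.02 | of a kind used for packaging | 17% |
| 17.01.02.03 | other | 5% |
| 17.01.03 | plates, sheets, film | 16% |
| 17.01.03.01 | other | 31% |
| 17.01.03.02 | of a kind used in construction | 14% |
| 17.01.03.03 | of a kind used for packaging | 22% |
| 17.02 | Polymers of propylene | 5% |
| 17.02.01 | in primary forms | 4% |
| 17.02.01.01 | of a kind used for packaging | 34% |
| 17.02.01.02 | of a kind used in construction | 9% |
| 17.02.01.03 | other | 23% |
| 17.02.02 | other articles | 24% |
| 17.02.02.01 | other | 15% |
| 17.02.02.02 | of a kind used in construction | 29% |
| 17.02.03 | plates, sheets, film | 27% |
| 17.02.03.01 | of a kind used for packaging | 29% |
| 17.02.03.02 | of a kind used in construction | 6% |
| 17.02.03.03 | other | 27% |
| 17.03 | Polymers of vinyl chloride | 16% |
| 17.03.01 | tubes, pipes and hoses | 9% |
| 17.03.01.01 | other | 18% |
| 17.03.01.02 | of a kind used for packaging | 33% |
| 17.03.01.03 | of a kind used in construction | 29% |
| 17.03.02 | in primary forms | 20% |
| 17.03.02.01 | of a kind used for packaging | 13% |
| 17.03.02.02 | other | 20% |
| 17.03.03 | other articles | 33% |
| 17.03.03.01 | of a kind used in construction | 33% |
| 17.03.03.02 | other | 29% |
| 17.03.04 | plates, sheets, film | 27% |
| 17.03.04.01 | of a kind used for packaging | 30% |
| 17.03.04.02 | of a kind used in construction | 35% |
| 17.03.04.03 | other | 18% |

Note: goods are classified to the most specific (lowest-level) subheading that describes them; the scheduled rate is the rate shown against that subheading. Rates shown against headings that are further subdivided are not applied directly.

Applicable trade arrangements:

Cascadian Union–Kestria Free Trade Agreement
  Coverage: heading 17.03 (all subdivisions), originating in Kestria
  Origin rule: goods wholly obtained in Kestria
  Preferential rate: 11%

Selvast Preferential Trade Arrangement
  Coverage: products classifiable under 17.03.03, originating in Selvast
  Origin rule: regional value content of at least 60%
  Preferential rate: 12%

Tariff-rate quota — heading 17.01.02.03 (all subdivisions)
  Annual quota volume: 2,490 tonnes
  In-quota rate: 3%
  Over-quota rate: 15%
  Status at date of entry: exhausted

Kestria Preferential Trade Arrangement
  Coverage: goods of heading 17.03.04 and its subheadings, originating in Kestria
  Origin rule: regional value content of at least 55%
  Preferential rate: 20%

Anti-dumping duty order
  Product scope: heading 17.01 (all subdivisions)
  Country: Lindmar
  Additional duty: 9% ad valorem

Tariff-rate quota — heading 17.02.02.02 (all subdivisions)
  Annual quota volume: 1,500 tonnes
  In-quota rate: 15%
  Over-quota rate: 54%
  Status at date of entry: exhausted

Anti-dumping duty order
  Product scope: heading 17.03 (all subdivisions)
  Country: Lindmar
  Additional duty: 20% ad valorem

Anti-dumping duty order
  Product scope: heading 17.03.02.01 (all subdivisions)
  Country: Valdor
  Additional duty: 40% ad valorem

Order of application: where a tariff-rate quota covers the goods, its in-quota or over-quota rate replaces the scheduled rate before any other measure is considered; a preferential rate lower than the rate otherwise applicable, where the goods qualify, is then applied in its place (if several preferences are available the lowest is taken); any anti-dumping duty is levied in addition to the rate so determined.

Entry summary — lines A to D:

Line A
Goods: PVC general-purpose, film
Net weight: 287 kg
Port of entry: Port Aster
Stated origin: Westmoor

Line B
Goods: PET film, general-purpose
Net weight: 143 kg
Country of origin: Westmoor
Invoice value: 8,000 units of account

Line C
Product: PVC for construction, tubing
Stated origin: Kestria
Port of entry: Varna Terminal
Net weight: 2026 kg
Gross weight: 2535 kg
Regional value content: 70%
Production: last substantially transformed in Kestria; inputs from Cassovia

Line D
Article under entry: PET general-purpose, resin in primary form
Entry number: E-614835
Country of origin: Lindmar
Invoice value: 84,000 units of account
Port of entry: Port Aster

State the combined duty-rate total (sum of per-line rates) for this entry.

Line A: PVC → 17.03; film → 17.03.04; general-purpose → 17.03.04.03. Scheduled 18%. No special measure applies. → 18%.
Line B: PET → 17.01; film → 17.01.03; general-purpose → 17.01.03.01. Scheduled 31%. No special measure applies. → 31%.
Line C: PVC → 17.03; tubing → 17.03.01; for construction → 17.03.01.03. Scheduled 29%. Kestria agreement on 17.03: not wholly obtained; Kestria agreement on 17.03.04: 17.03.01.03 not covered. → 29%.
Line D: PET → 17.01; resin in primary form → 17.01.02; general-purpose → 17.01.02.03. Scheduled 5%. quota on 17.01.02.03 exhausted → over-quota 15%; anti-dumping (Lindmar, 17.01): +9%; total 15% + 9% = 24%. → 24%.
Sum: 18% + 31% + 29% + 24% = 102%.

102%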